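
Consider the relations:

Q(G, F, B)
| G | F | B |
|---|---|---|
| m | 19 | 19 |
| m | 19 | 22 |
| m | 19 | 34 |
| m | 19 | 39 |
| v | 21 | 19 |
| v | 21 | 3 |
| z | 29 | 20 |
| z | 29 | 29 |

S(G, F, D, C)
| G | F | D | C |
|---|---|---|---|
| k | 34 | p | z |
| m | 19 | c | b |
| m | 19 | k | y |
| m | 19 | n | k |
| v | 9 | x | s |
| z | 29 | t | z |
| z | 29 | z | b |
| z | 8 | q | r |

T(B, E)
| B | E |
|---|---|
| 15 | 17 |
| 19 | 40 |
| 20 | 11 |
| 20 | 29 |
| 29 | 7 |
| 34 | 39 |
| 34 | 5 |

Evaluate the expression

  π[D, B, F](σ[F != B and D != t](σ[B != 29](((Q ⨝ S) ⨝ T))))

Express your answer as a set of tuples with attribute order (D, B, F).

Natural join on G, F: {(m, 19, 19, c, b), (m, 19, 19, k, y), (m, 19, 19, n, k), (m, 19, 22, c, b), (m, 19, 22, k, y), (m, 19, 22, n, k), (m, 19, 34, c, b), (m, 19, 34, k, y), (m, 19, 34, n, k), (m, 19, 39, c, b), (m, 19, 39, k, y), (m, 19, 39, n, k), (z, 29, 20, t, z), (z, 29, 20, z, b), (z, 29, 29, t, z), (z, 29, 29, z, b)}
Natural join on B: {(m, 19, 19, c, b, 40), (m, 19, 19, k, y, 40), (m, 19, 19, n, k, 40), (m, 19, 34, c, b, 39), (m, 19, 34, c, b, 5), (m, 19, 34, k, y, 39), (m, 19, 34, k, y, 5), (m, 19, 34, n, k, 39), (m, 19, 34, n, k, 5), (z, 29, 20, t, z, 11), (z, 29, 20, t, z, 29), (z, 29, 20, z, b, 11), (z, 29, 20, z, b, 29), (z, 29, 29, t, z, 7), (z, 29, 29, z, b, 7)}
σ[B != 29]: keep tuples satisfying B != 29 → {(m, 19, 19, c, b, 40), (m, 19, 19, k, y, 40), (m, 19, 19, n, k, 40), (m, 19, 34, c, b, 39), (m, 19, 34, c, b, 5), (m, 19, 34, k, y, 39), (m, 19, 34, k, y, 5), (m, 19, 34, n, k, 39), (m, 19, 34, n, k, 5), (z, 29, 20, t, z, 11), (z, 29, 20, t, z, 29), (z, 29, 20, z, b, 11), (z, 29, 20, z, b, 29)}
σ[F != B and D != t]: keep tuples satisfying F != B and D != t → {(m, 19, 34, c, b, 39), (m, 19, 34, c, b, 5), (m, 19, 34, k, y, 39), (m, 19, 34, k, y, 5), (m, 19, 34, n, k, 39), (m, 19, 34, n, k, 5), (z, 29, 20, z, b, 11), (z, 29, 20, z, b, 29)}
Keep only column(s) D, B, F (4 duplicate(s) eliminated): {(c, 34, 19), (k, 34, 19), (n, 34, 19), (z, 20, 29)}

{(c, 34, 19), (k, 34, 19), (n, 34, 19), (z, 20, 29)}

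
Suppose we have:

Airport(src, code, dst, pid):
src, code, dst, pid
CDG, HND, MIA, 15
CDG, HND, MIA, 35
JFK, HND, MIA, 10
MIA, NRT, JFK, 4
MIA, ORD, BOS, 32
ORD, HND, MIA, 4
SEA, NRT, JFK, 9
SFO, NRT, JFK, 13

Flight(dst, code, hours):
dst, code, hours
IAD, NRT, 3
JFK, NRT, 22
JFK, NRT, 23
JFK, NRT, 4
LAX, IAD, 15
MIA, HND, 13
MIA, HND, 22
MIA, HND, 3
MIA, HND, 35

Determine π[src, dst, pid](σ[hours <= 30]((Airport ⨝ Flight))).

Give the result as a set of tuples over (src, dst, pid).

Joining Airport and Flight on code, dst yields {(CDG, HND, MIA, 15, 13), (CDG, HND, MIA, 15, 22), (CDG, HND, MIA, 15, 3), (CDG, HND, MIA, 15, 35), (CDG, HND, MIA, 35, 13), (CDG, HND, MIA, 35, 22), (CDG, HND, MIA, 35, 3), (CDG, HND, MIA, 35, 35), (JFK, HND, MIA, 10, 13), (JFK, HND, MIA, 10, 22), (JFK, HND, MIA, 10, 3), (JFK, HND, MIA, 10, 35), (MIA, NRT, JFK, 4, 22), (MIA, NRT, JFK, 4, 23), (MIA, NRT, JFK, 4, 4), (ORD, HND, MIA, 4, 13), (ORD, HND, MIA, 4, 22), (ORD, HND, MIA, 4, 3), (ORD, HND, MIA, 4, 35), (SEA, NRT, JFK, 9, 22), (SEA, NRT, JFK, 9, 23), (SEA, NRT, JFK, 9, 4), (SFO, NRT, JFK, 13, 22), (SFO, NRT, JFK, 13, 23), (SFO, NRT, JFK, 13, 4)}.
Apply σ_{hours <= 30}; surviving tuples: {(CDG, HND, MIA, 15, 13), (CDG, HND, MIA, 15, 22), (CDG, HND, MIA, 15, 3), (CDG, HND, MIA, 35, 13), (CDG, HND, MIA, 35, 22), (CDG, HND, MIA, 35, 3), (JFK, HND, MIA, 10, 13), (JFK, HND, MIA, 10, 22), (JFK, HND, MIA, 10, 3), (MIA, NRT, JFK, 4, 22), (MIA, NRT, JFK, 4, 23), (MIA, NRT, JFK, 4, 4), (ORD, HND, MIA, 4, 13), (ORD, HND, MIA, 4, 22), (ORD, HND, MIA, 4, 3), (SEA, NRT, JFK, 9, 22), (SEA, NRT, JFK, 9, 23), (SEA, NRT, JFK, 9, 4), (SFO, NRT, JFK, 13, 22), (SFO, NRT, JFK, 13, 23), (SFO, NRT, JFK, 13, 4)}
Projecting to src, dst, pid (14 duplicate(s) eliminated): {(CDG, MIA, 15), (CDG, MIA, 35), (JFK, MIA, 10), (MIA, JFK, 4), (ORD, MIA, 4), (SEA, JFK, 9), (SFO, JFK, 13)}

{(CDG, MIA, 15), (CDG, MIA, 35), (JFK, MIA, 10), (MIA, JFK, 4), (ORD, MIA, 4), (SEA, JFK, 9), (SFO, JFK, 13)}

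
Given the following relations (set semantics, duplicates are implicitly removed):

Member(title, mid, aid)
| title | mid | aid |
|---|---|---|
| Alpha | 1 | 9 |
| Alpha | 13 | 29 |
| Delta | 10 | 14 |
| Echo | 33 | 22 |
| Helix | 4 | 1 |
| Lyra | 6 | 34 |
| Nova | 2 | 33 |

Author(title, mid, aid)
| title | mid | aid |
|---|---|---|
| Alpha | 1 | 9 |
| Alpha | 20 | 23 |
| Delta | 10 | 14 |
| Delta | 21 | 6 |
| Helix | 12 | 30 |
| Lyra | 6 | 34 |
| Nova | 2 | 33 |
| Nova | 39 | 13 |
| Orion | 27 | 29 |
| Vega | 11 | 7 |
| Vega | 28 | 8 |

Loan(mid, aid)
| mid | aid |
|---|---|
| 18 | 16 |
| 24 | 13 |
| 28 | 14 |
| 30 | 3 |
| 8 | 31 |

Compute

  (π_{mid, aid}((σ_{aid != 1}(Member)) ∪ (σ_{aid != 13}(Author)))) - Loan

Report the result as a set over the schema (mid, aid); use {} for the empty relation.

{(1, 9), (10, 14), (11, 7), (12, 30), (13, 29), (2, 33), (20, 23), (21, 6), (27, 29), (28, 8), (33, 22), (6, 34)}

Apply σ_{aid != 1}; surviving tuples: {(Alpha, 1, 9), (Alpha, 13, 29), (Delta, 10, 14), (Echo, 33, 22), (Lyra, 6, 34), (Nova, 2, 33)}
Apply σ_{aid != 13}; surviving tuples: {(Alpha, 1, 9), (Alpha, 20, 23), (Delta, 10, 14), (Delta, 21, 6), (Helix, 12, 30), (Lyra, 6, 34), (Nova, 2, 33), (Orion, 27, 29), (Vega, 11, 7), (Vega, 28, 8)}
Union: {(Alpha, 1, 9), (Alpha, 13, 29), (Delta, 10, 14), (Echo, 33, 22), (Lyra, 6, 34), (Nova, 2, 33)} with {(Alpha, 1, 9), (Alpha, 20, 23), (Delta, 10, 14), (Delta, 21, 6), (Helix, 12, 30), (Lyra, 6, 34), (Nova, 2, 33), (Orion, 27, 29), (Vega, 11, 7), (Vega, 28, 8)} → {(Alpha, 1, 9), (Alpha, 13, 29), (Alpha, 20, 23), (Delta, 10, 14), (Delta, 21, 6), (Echo, 33, 22), (Helix, 12, 30), (Lyra, 6, 34), (Nova, 2, 33), (Orion, 27, 29), (Vega, 11, 7), (Vega, 28, 8)}
Projecting to mid, aid: {(1, 9), (10, 14), (11, 7), (12, 30), (13, 29), (2, 33), (20, 23), (21, 6), (27, 29), (28, 8), (33, 22), (6, 34)}
Difference: {(1, 9), (10, 14), (11, 7), (12, 30), (13, 29), (2, 33), (20, 23), (21, 6), (27, 29), (28, 8), (33, 22), (6, 34)} with {(18, 16), (24, 13), (28, 14), (30, 3), (8, 31)} → {(1, 9), (10, 14), (11, 7), (12, 30), (13, 29), (2, 33), (20, 23), (21, 6), (27, 29), (28, 8), (33, 22), (6, 34)}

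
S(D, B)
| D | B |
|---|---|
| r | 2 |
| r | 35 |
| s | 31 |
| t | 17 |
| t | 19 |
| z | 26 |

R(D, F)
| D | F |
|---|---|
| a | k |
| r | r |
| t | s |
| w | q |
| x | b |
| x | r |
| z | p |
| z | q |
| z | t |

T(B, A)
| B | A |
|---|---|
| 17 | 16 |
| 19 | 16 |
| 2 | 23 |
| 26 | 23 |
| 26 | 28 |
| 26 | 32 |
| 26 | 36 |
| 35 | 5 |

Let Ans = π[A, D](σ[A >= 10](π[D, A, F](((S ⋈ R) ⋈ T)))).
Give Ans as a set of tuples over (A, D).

{(16, t), (23, r), (23, z), (28, z), (32, z), (36, z)}

Natural join on D: {(r, 2, r), (r, 35, r), (t, 17, s), (t, 19, s), (z, 26, p), (z, 26, q), (z, 26, t)}
Natural join on B: {(r, 2, r, 23), (r, 35, r, 5), (t, 17, s, 16), (t, 19, s, 16), (z, 26, p, 23), (z, 26, p, 28), (z, 26, p, 32), (z, 26, p, 36), (z, 26, q, 23), (z, 26, q, 28), (z, 26, q, 32), (z, 26, q, 36), (z, 26, t, 23), (z, 26, t, 28), (z, 26, t, 32), (z, 26, t, 36)}
π_{D, A, F} gives {(r, 23, r), (r, 5, r), (t, 16, s), (z, 23, p), (z, 23, q), (z, 23, t), (z, 28, p), (z, 28, q), (z, 28, t), (z, 32, p), (z, 32, q), (z, 32, t), (z, 36, p), (z, 36, q), (z, 36, t)} (1 duplicate(s) eliminated).
Filtering on A >= 10 leaves {(r, 23, r), (t, 16, s), (z, 23, p), (z, 23, q), (z, 23, t), (z, 28, p), (z, 28, q), (z, 28, t), (z, 32, p), (z, 32, q), (z, 32, t), (z, 36, p), (z, 36, q), (z, 36, t)}.
π_{A, D} gives {(16, t), (23, r), (23, z), (28, z), (32, z), (36, z)} (8 duplicate(s) eliminated).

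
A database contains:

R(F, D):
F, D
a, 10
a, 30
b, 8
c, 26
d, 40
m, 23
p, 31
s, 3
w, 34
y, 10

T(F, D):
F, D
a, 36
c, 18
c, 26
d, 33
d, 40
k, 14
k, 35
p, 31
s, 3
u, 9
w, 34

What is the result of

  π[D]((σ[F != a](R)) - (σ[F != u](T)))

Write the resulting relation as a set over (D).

{10, 23, 8}

σ[F != a]: keep tuples satisfying F != a → {(b, 8), (c, 26), (d, 40), (m, 23), (p, 31), (s, 3), (w, 34), (y, 10)}
σ[F != u]: keep tuples satisfying F != u → {(a, 36), (c, 18), (c, 26), (d, 33), (d, 40), (k, 14), (k, 35), (p, 31), (s, 3), (w, 34)}
Difference: {(b, 8), (c, 26), (d, 40), (m, 23), (p, 31), (s, 3), (w, 34), (y, 10)} with {(a, 36), (c, 18), (c, 26), (d, 33), (d, 40), (k, 14), (k, 35), (p, 31), (s, 3), (w, 34)} → {(b, 8), (m, 23), (y, 10)}
Keep only column(s) D: {10, 23, 8}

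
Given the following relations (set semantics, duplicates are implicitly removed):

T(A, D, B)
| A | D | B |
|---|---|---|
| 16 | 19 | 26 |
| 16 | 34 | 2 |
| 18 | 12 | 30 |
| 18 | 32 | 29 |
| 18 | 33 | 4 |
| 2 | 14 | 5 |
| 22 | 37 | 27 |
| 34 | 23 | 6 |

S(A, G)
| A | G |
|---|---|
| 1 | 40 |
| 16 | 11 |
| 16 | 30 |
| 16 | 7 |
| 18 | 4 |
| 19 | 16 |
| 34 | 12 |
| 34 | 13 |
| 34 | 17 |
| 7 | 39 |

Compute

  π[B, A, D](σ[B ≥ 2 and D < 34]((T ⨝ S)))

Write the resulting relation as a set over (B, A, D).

{(26, 16, 19), (29, 18, 32), (30, 18, 12), (4, 18, 33), (6, 34, 23)}

Natural join on A: {(16, 19, 26, 11), (16, 19, 26, 30), (16, 19, 26, 7), (16, 34, 2, 11), (16, 34, 2, 30), (16, 34, 2, 7), (18, 12, 30, 4), (18, 32, 29, 4), (18, 33, 4, 4), (34, 23, 6, 12), (34, 23, 6, 13), (34, 23, 6, 17)}
σ[B ≥ 2 and D < 34]: keep tuples satisfying B ≥ 2 and D < 34 → {(16, 19, 26, 11), (16, 19, 26, 30), (16, 19, 26, 7), (18, 12, 30, 4), (18, 32, 29, 4), (18, 33, 4, 4), (34, 23, 6, 12), (34, 23, 6, 13), (34, 23, 6, 17)}
Keep only column(s) B, A, D (4 duplicate(s) eliminated): {(26, 16, 19), (29, 18, 32), (30, 18, 12), (4, 18, 33), (6, 34, 23)}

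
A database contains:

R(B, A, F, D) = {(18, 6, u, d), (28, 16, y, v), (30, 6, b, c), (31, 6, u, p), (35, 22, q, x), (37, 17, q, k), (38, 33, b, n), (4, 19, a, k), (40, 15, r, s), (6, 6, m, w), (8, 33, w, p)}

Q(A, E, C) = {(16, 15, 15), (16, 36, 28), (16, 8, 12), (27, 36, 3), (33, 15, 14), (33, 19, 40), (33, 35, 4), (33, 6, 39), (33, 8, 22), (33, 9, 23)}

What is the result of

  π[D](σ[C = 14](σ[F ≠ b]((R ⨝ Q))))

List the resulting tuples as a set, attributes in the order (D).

{p}

Joining R and Q on A yields {(28, 16, y, v, 15, 15), (28, 16, y, v, 36, 28), (28, 16, y, v, 8, 12), (38, 33, b, n, 15, 14), (38, 33, b, n, 19, 40), (38, 33, b, n, 35, 4), (38, 33, b, n, 6, 39), (38, 33, b, n, 8, 22), (38, 33, b, n, 9, 23), (8, 33, w, p, 15, 14), (8, 33, w, p, 19, 40), (8, 33, w, p, 35, 4), (8, 33, w, p, 6, 39), (8, 33, w, p, 8, 22), (8, 33, w, p, 9, 23)}.
Selection F ≠ b: {(28, 16, y, v, 15, 15), (28, 16, y, v, 36, 28), (28, 16, y, v, 8, 12), (8, 33, w, p, 15, 14), (8, 33, w, p, 19, 40), (8, 33, w, p, 35, 4), (8, 33, w, p, 6, 39), (8, 33, w, p, 8, 22), (8, 33, w, p, 9, 23)}
Selection C = 14: {(8, 33, w, p, 15, 14)}
π[D]: project onto (D) → {p}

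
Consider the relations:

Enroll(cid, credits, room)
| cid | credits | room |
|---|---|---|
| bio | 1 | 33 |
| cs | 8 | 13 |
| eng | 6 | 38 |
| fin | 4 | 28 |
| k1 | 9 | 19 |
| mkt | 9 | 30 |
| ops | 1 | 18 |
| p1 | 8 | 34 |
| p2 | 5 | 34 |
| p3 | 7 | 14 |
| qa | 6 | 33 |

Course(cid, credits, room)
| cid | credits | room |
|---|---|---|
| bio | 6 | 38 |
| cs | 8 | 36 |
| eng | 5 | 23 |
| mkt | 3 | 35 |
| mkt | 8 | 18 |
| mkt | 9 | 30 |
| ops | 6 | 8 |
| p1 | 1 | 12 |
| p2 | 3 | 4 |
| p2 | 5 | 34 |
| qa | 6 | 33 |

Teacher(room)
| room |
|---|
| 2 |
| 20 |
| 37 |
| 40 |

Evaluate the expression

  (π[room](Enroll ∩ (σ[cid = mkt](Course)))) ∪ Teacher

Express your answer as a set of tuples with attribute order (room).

Selection cid = mkt: {(mkt, 3, 35), (mkt, 8, 18), (mkt, 9, 30)}
Set intersection of the two operands is {(mkt, 9, 30)}.
π[room]: project onto (room) → {30}
Set union of the two operands is {2, 20, 30, 37, 40}.

{2, 20, 30, 37, 40}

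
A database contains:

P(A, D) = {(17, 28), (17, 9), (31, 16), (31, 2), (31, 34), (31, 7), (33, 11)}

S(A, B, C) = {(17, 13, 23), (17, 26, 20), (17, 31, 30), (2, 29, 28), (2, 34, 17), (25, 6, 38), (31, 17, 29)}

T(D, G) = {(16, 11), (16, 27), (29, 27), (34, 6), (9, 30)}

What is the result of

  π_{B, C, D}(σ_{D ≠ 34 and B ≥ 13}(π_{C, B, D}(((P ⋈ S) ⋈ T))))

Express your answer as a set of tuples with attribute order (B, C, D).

{(13, 23, 9), (17, 29, 16), (26, 20, 9), (31, 30, 9)}

Joining P and S on A yields {(17, 28, 13, 23), (17, 28, 26, 20), (17, 28, 31, 30), (17, 9, 13, 23), (17, 9, 26, 20), (17, 9, 31, 30), (31, 16, 17, 29), (31, 2, 17, 29), (31, 34, 17, 29), (31, 7, 17, 29)}.
Joining (P ⋈ S) and T on D yields {(17, 9, 13, 23, 30), (17, 9, 26, 20, 30), (17, 9, 31, 30, 30), (31, 16, 17, 29, 11), (31, 16, 17, 29, 27), (31, 34, 17, 29, 6)}.
π[C, B, D]: project onto (C, B, D) (1 duplicate(s) eliminated) → {(20, 26, 9), (23, 13, 9), (29, 17, 16), (29, 17, 34), (30, 31, 9)}
σ[D ≠ 34 and B ≥ 13]: keep tuples satisfying D ≠ 34 and B ≥ 13 → {(20, 26, 9), (23, 13, 9), (29, 17, 16), (30, 31, 9)}
π[B, C, D]: project onto (B, C, D) → {(13, 23, 9), (17, 29, 16), (26, 20, 9), (31, 30, 9)}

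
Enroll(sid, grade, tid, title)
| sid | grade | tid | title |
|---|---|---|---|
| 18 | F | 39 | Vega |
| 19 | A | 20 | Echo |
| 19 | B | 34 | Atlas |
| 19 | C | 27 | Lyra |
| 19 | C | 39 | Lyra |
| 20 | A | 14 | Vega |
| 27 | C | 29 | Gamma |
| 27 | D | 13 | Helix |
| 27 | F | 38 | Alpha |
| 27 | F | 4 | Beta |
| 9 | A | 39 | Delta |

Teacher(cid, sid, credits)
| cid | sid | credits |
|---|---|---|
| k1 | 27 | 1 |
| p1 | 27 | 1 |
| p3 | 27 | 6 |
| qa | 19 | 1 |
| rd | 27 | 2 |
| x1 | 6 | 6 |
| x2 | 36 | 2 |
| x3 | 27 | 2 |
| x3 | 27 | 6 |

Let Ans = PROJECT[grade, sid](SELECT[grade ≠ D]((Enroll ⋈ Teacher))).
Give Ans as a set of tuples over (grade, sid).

{(A, 19), (B, 19), (C, 19), (C, 27), (F, 27)}

Joining Enroll and Teacher on sid yields {(19, A, 20, Echo, qa, 1), (19, B, 34, Atlas, qa, 1), (19, C, 27, Lyra, qa, 1), (19, C, 39, Lyra, qa, 1), (27, C, 29, Gamma, k1, 1), (27, C, 29, Gamma, p1, 1), (27, C, 29, Gamma, p3, 6), (27, C, 29, Gamma, rd, 2), (27, C, 29, Gamma, x3, 2), (27, C, 29, Gamma, x3, 6), (27, D, 13, Helix, k1, 1), (27, D, 13, Helix, p1, 1), (27, D, 13, Helix, p3, 6), (27, D, 13, Helix, rd, 2), (27, D, 13, Helix, x3, 2), (27, D, 13, Helix, x3, 6), (27, F, 38, Alpha, k1, 1), (27, F, 38, Alpha, p1, 1), (27, F, 38, Alpha, p3, 6), (27, F, 38, Alpha, rd, 2), (27, F, 38, Alpha, x3, 2), (27, F, 38, Alpha, x3, 6), (27, F, 4, Beta, k1, 1), (27, F, 4, Beta, p1, 1), (27, F, 4, Beta, p3, 6), (27, F, 4, Beta, rd, 2), (27, F, 4, Beta, x3, 2), (27, F, 4, Beta, x3, 6)}.
σ[grade ≠ D]: keep tuples satisfying grade ≠ D → {(19, A, 20, Echo, qa, 1), (19, B, 34, Atlas, qa, 1), (19, C, 27, Lyra, qa, 1), (19, C, 39, Lyra, qa, 1), (27, C, 29, Gamma, k1, 1), (27, C, 29, Gamma, p1, 1), (27, C, 29, Gamma, p3, 6), (27, C, 29, Gamma, rd, 2), (27, C, 29, Gamma, x3, 2), (27, C, 29, Gamma, x3, 6), (27, F, 38, Alpha, k1, 1), (27, F, 38, Alpha, p1, 1), (27, F, 38, Alpha, p3, 6), (27, F, 38, Alpha, rd, 2), (27, F, 38, Alpha, x3, 2), (27, F, 38, Alpha, x3, 6), (27, F, 4, Beta, k1, 1), (27, F, 4, Beta, p1, 1), (27, F, 4, Beta, p3, 6), (27, F, 4, Beta, rd, 2), (27, F, 4, Beta, x3, 2), (27, F, 4, Beta, x3, 6)}
π_{grade, sid} gives {(A, 19), (B, 19), (C, 19), (C, 27), (F, 27)} (17 duplicate(s) eliminated).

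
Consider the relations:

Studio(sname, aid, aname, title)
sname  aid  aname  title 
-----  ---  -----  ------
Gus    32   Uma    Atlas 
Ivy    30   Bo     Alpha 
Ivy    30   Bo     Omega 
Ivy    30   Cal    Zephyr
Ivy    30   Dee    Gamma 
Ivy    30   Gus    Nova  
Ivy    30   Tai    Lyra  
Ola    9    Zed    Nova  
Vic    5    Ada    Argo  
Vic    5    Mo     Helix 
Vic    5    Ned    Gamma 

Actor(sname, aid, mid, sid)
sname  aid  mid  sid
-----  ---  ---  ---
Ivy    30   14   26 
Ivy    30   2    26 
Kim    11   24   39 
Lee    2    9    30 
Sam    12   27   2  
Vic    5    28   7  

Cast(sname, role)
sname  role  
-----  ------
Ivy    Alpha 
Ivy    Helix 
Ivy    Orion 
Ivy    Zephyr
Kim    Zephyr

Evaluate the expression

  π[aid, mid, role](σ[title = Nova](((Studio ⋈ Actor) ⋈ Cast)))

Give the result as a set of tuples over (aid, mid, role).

Studio ⋈ Actor (natural join on sname, aid): {(Ivy, 30, Bo, Alpha, 14, 26), (Ivy, 30, Bo, Alpha, 2, 26), (Ivy, 30, Bo, Omega, 14, 26), (Ivy, 30, Bo, Omega, 2, 26), (Ivy, 30, Cal, Zephyr, 14, 26), (Ivy, 30, Cal, Zephyr, 2, 26), (Ivy, 30, Dee, Gamma, 14, 26), (Ivy, 30, Dee, Gamma, 2, 26), (Ivy, 30, Gus, Nova, 14, 26), (Ivy, 30, Gus, Nova, 2, 26), (Ivy, 30, Tai, Lyra, 14, 26), (Ivy, 30, Tai, Lyra, 2, 26), (Vic, 5, Ada, Argo, 28, 7), (Vic, 5, Mo, Helix, 28, 7), (Vic, 5, Ned, Gamma, 28, 7)}
(Studio ⋈ Actor) ⋈ Cast (natural join on sname): {(Ivy, 30, Bo, Alpha, 14, 26, Alpha), (Ivy, 30, Bo, Alpha, 14, 26, Helix), (Ivy, 30, Bo, Alpha, 14, 26, Orion), (Ivy, 30, Bo, Alpha, 14, 26, Zephyr), (Ivy, 30, Bo, Alpha, 2, 26, Alpha), (Ivy, 30, Bo, Alpha, 2, 26, Helix), (Ivy, 30, Bo, Alpha, 2, 26, Orion), (Ivy, 30, Bo, Alpha, 2, 26, Zephyr), (Ivy, 30, Bo, Omega, 14, 26, Alpha), (Ivy, 30, Bo, Omega, 14, 26, Helix), (Ivy, 30, Bo, Omega, 14, 26, Orion), (Ivy, 30, Bo, Omega, 14, 26, Zephyr), (Ivy, 30, Bo, Omega, 2, 26, Alpha), (Ivy, 30, Bo, Omega, 2, 26, Helix), (Ivy, 30, Bo, Omega, 2, 26, Orion), (Ivy, 30, Bo, Omega, 2, 26, Zephyr), (Ivy, 30, Cal, Zephyr, 14, 26, Alpha), (Ivy, 30, Cal, Zephyr, 14, 26, Helix), (Ivy, 30, Cal, Zephyr, 14, 26, Orion), (Ivy, 30, Cal, Zephyr, 14, 26, Zephyr), (Ivy, 30, Cal, Zephyr, 2, 26, Alpha), (Ivy, 30, Cal, Zephyr, 2, 26, Helix), (Ivy, 30, Cal, Zephyr, 2, 26, Orion), (Ivy, 30, Cal, Zephyr, 2, 26, Zephyr), (Ivy, 30, Dee, Gamma, 14, 26, Alpha), (Ivy, 30, Dee, Gamma, 14, 26, Helix), (Ivy, 30, Dee, Gamma, 14, 26, Orion), (Ivy, 30, Dee, Gamma, 14, 26, Zephyr), (Ivy, 30, Dee, Gamma, 2, 26, Alpha), (Ivy, 30, Dee, Gamma, 2, 26, Helix), (Ivy, 30, Dee, Gamma, 2, 26, Orion), (Ivy, 30, Dee, Gamma, 2, 26, Zephyr), (Ivy, 30, Gus, Nova, 14, 26, Alpha), (Ivy, 30, Gus, Nova, 14, 26, Helix), (Ivy, 30, Gus, Nova, 14, 26, Orion), (Ivy, 30, Gus, Nova, 14, 26, Zephyr), (Ivy, 30, Gus, Nova, 2, 26, Alpha), (Ivy, 30, Gus, Nova, 2, 26, Helix), (Ivy, 30, Gus, Nova, 2, 26, Orion), (Ivy, 30, Gus, Nova, 2, 26, Zephyr), (Ivy, 30, Tai, Lyra, 14, 26, Alpha), (Ivy, 30, Tai, Lyra, 14, 26, Helix), (Ivy, 30, Tai, Lyra, 14, 26, Orion), (Ivy, 30, Tai, Lyra, 14, 26, Zephyr), (Ivy, 30, Tai, Lyra, 2, 26, Alpha), (Ivy, 30, Tai, Lyra, 2, 26, Helix), (Ivy, 30, Tai, Lyra, 2, 26, Orion), (Ivy, 30, Tai, Lyra, 2, 26, Zephyr)}
Selection title = Nova: {(Ivy, 30, Gus, Nova, 14, 26, Alpha), (Ivy, 30, Gus, Nova, 14, 26, Helix), (Ivy, 30, Gus, Nova, 14, 26, Orion), (Ivy, 30, Gus, Nova, 14, 26, Zephyr), (Ivy, 30, Gus, Nova, 2, 26, Alpha), (Ivy, 30, Gus, Nova, 2, 26, Helix), (Ivy, 30, Gus, Nova, 2, 26, Orion), (Ivy, 30, Gus, Nova, 2, 26, Zephyr)}
π_{aid, mid, role} gives {(30, 14, Alpha), (30, 14, Helix), (30, 14, Orion), (30, 14, Zephyr), (30, 2, Alpha), (30, 2, Helix), (30, 2, Orion), (30, 2, Zephyr)}.

{(30, 14, Alpha), (30, 14, Helix), (30, 14, Orion), (30, 14, Zephyr), (30, 2, Alpha), (30, 2, Helix), (30, 2, Orion), (30, 2, Zephyr)}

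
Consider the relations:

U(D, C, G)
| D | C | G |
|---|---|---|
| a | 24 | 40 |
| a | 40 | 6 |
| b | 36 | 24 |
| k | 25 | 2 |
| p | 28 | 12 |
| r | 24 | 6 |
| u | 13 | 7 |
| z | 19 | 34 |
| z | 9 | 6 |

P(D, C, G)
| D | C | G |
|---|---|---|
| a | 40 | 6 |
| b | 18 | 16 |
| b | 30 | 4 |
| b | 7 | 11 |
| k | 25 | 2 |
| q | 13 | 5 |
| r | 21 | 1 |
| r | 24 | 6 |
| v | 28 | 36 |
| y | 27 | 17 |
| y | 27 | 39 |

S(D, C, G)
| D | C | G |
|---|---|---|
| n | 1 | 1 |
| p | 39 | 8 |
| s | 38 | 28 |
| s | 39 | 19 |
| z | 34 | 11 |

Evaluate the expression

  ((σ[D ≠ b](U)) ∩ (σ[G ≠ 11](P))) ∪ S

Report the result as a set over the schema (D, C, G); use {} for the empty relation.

{(a, 40, 6), (k, 25, 2), (n, 1, 1), (p, 39, 8), (r, 24, 6), (s, 38, 28), (s, 39, 19), (z, 34, 11)}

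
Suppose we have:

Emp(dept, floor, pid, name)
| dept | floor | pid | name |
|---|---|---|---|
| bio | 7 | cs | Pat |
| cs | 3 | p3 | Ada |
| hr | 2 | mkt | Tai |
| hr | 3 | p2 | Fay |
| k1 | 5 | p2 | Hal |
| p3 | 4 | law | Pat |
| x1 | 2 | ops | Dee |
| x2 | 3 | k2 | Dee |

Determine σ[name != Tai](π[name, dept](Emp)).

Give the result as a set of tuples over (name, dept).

Keep only column(s) name, dept: {(Ada, cs), (Dee, x1), (Dee, x2), (Fay, hr), (Hal, k1), (Pat, bio), (Pat, p3), (Tai, hr)}
Selection name != Tai: {(Ada, cs), (Dee, x1), (Dee, x2), (Fay, hr), (Hal, k1), (Pat, bio), (Pat, p3)}

{(Ada, cs), (Dee, x1), (Dee, x2), (Fay, hr), (Hal, k1), (Pat, bio), (Pat, p3)}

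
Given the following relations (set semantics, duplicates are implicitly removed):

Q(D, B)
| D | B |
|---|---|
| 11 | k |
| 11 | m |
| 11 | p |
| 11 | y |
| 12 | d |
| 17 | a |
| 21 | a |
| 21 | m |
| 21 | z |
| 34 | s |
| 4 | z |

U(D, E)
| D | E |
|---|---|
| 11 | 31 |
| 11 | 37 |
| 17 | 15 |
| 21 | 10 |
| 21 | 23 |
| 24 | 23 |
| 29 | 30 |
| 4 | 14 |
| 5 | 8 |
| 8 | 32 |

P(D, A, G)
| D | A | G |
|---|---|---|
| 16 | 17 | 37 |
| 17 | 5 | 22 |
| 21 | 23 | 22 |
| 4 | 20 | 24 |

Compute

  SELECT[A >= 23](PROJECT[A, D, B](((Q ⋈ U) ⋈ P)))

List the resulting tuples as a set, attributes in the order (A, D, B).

{(23, 21, a), (23, 21, m), (23, 21, z)}

Joining Q and U on D yields {(11, k, 31), (11, k, 37), (11, m, 31), (11, m, 37), (11, p, 31), (11, p, 37), (11, y, 31), (11, y, 37), (17, a, 15), (21, a, 10), (21, a, 23), (21, m, 10), (21, m, 23), (21, z, 10), (21, z, 23), (4, z, 14)}.
Joining (Q ⋈ U) and P on D yields {(17, a, 15, 5, 22), (21, a, 10, 23, 22), (21, a, 23, 23, 22), (21, m, 10, 23, 22), (21, m, 23, 23, 22), (21, z, 10, 23, 22), (21, z, 23, 23, 22), (4, z, 14, 20, 24)}.
Keep only column(s) A, D, B (3 duplicate(s) eliminated): {(20, 4, z), (23, 21, a), (23, 21, m), (23, 21, z), (5, 17, a)}
σ[A >= 23]: keep tuples satisfying A >= 23 → {(23, 21, a), (23, 21, m), (23, 21, z)}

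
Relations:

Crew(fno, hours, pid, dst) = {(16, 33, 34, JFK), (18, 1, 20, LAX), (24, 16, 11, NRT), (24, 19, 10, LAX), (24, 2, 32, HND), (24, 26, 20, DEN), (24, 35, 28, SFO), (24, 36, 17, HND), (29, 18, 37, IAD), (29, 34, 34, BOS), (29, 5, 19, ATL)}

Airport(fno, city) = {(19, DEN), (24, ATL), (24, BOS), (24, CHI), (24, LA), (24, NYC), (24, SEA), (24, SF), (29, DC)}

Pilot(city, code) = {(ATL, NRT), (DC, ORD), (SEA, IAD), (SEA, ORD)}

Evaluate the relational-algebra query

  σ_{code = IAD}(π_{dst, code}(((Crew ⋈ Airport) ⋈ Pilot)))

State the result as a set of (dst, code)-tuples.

Natural join on fno: {(24, 16, 11, NRT, ATL), (24, 16, 11, NRT, BOS), (24, 16, 11, NRT, CHI), (24, 16, 11, NRT, LA), (24, 16, 11, NRT, NYC), (24, 16, 11, NRT, SEA), (24, 16, 11, NRT, SF), (24, 19, 10, LAX, ATL), (24, 19, 10, LAX, BOS), (24, 19, 10, LAX, CHI), (24, 19, 10, LAX, LA), (24, 19, 10, LAX, NYC), (24, 19, 10, LAX, SEA), (24, 19, 10, LAX, SF), (24, 2, 32, HND, ATL), (24, 2, 32, HND, BOS), (24, 2, 32, HND, CHI), (24, 2, 32, HND, LA), (24, 2, 32, HND, NYC), (24, 2, 32, HND, SEA), (24, 2, 32, HND, SF), (24, 26, 20, DEN, ATL), (24, 26, 20, DEN, BOS), (24, 26, 20, DEN, CHI), (24, 26, 20, DEN, LA), (24, 26, 20, DEN, NYC), (24, 26, 20, DEN, SEA), (24, 26, 20, DEN, SF), (24, 35, 28, SFO, ATL), (24, 35, 28, SFO, BOS), (24, 35, 28, SFO, CHI), (24, 35, 28, SFO, LA), (24, 35, 28, SFO, NYC), (24, 35, 28, SFO, SEA), (24, 35, 28, SFO, SF), (24, 36, 17, HND, ATL), (24, 36, 17, HND, BOS), (24, 36, 17, HND, CHI), (24, 36, 17, HND, LA), (24, 36, 17, HND, NYC), (24, 36, 17, HND, SEA), (24, 36, 17, HND, SF), (29, 18, 37, IAD, DC), (29, 34, 34, BOS, DC), (29, 5, 19, ATL, DC)}
Natural join on city: {(24, 16, 11, NRT, ATL, NRT), (24, 16, 11, NRT, SEA, IAD), (24, 16, 11, NRT, SEA, ORD), (24, 19, 10, LAX, ATL, NRT), (24, 19, 10, LAX, SEA, IAD), (24, 19, 10, LAX, SEA, ORD), (24, 2, 32, HND, ATL, NRT), (24, 2, 32, HND, SEA, IAD), (24, 2, 32, HND, SEA, ORD), (24, 26, 20, DEN, ATL, NRT), (24, 26, 20, DEN, SEA, IAD), (24, 26, 20, DEN, SEA, ORD), (24, 35, 28, SFO, ATL, NRT), (24, 35, 28, SFO, SEA, IAD), (24, 35, 28, SFO, SEA, ORD), (24, 36, 17, HND, ATL, NRT), (24, 36, 17, HND, SEA, IAD), (24, 36, 17, HND, SEA, ORD), (29, 18, 37, IAD, DC, ORD), (29, 34, 34, BOS, DC, ORD), (29, 5, 19, ATL, DC, ORD)}
π[dst, code]: project onto (dst, code) (3 duplicate(s) eliminated) → {(ATL, ORD), (BOS, ORD), (DEN, IAD), (DEN, NRT), (DEN, ORD), (HND, IAD), (HND, NRT), (HND, ORD), (IAD, ORD), (LAX, IAD), (LAX, NRT), (LAX, ORD), (NRT, IAD), (NRT, NRT), (NRT, ORD), (SFO, IAD), (SFO, NRT), (SFO, ORD)}
Apply σ_{code = IAD}; surviving tuples: {(DEN, IAD), (HND, IAD), (LAX, IAD), (NRT, IAD), (SFO, IAD)}

{(DEN, IAD), (HND, IAD), (LAX, IAD), (NRT, IAD), (SFO, IAD)}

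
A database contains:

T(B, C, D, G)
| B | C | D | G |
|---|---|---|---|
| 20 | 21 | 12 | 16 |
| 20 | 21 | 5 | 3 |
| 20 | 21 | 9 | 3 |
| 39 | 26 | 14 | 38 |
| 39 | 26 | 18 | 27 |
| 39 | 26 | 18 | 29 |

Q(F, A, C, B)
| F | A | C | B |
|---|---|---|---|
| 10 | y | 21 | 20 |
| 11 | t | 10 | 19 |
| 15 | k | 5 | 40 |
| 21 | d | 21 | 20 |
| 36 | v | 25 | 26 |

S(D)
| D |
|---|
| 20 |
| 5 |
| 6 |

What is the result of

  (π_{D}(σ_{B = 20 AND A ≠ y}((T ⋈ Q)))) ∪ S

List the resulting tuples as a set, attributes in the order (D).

T ⋈ Q (natural join on B, C): {(20, 21, 12, 16, 10, y), (20, 21, 12, 16, 21, d), (20, 21, 5, 3, 10, y), (20, 21, 5, 3, 21, d), (20, 21, 9, 3, 10, y), (20, 21, 9, 3, 21, d)}
Selection B = 20 AND A ≠ y: {(20, 21, 12, 16, 21, d), (20, 21, 5, 3, 21, d), (20, 21, 9, 3, 21, d)}
π[D]: project onto (D) → {12, 5, 9}
Set union of the two operands is {12, 20, 5, 6, 9}.

{12, 20, 5, 6, 9}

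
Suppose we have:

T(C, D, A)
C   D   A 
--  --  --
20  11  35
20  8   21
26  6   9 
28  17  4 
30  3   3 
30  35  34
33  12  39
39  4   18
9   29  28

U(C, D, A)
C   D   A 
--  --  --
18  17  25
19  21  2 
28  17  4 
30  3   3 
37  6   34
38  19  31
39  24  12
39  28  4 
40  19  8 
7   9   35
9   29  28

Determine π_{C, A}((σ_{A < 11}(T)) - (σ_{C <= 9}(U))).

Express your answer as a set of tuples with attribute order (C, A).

σ[A < 11]: keep tuples satisfying A < 11 → {(26, 6, 9), (28, 17, 4), (30, 3, 3)}
σ[C <= 9]: keep tuples satisfying C <= 9 → {(7, 9, 35), (9, 29, 28)}
Set difference of the two operands is {(26, 6, 9), (28, 17, 4), (30, 3, 3)}.
π_{C, A} gives {(26, 9), (28, 4), (30, 3)}.

{(26, 9), (28, 4), (30, 3)}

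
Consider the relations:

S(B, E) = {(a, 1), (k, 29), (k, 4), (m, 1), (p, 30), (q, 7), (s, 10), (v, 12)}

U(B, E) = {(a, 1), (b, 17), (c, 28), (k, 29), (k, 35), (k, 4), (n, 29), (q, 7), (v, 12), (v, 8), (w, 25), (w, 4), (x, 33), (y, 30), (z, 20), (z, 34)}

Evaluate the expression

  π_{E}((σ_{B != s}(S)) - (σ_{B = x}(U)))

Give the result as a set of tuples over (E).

Selection B != s: {(a, 1), (k, 29), (k, 4), (m, 1), (p, 30), (q, 7), (v, 12)}
Selection B = x: {(x, 33)}
Taking the difference: {(a, 1), (k, 29), (k, 4), (m, 1), (p, 30), (q, 7), (v, 12)}
Projecting to E (1 duplicate(s) eliminated): {1, 12, 29, 30, 4, 7}

{1, 12, 29, 30, 4, 7}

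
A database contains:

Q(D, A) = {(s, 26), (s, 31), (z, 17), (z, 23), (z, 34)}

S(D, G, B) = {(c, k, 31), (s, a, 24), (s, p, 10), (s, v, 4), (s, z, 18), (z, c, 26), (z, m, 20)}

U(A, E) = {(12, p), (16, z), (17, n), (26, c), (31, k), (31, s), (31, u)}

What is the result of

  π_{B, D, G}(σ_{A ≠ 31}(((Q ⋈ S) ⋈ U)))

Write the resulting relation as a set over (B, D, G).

{(10, s, p), (18, s, z), (20, z, m), (24, s, a), (26, z, c), (4, s, v)}

Natural join on D: {(s, 26, a, 24), (s, 26, p, 10), (s, 26, v, 4), (s, 26, z, 18), (s, 31, a, 24), (s, 31, p, 10), (s, 31, v, 4), (s, 31, z, 18), (z, 17, c, 26), (z, 17, m, 20), (z, 23, c, 26), (z, 23, m, 20), (z, 34, c, 26), (z, 34, m, 20)}
Natural join on A: {(s, 26, a, 24, c), (s, 26, p, 10, c), (s, 26, v, 4, c), (s, 26, z, 18, c), (s, 31, a, 24, k), (s, 31, a, 24, s), (s, 31, a, 24, u), (s, 31, p, 10, k), (s, 31, p, 10, s), (s, 31, p, 10, u), (s, 31, v, 4, k), (s, 31, v, 4, s), (s, 31, v, 4, u), (s, 31, z, 18, k), (s, 31, z, 18, s), (s, 31, z, 18, u), (z, 17, c, 26, n), (z, 17, m, 20, n)}
Selection A ≠ 31: {(s, 26, a, 24, c), (s, 26, p, 10, c), (s, 26, v, 4, c), (s, 26, z, 18, c), (z, 17, c, 26, n), (z, 17, m, 20, n)}
Keep only column(s) B, D, G: {(10, s, p), (18, s, z), (20, z, m), (24, s, a), (26, z, c), (4, s, v)}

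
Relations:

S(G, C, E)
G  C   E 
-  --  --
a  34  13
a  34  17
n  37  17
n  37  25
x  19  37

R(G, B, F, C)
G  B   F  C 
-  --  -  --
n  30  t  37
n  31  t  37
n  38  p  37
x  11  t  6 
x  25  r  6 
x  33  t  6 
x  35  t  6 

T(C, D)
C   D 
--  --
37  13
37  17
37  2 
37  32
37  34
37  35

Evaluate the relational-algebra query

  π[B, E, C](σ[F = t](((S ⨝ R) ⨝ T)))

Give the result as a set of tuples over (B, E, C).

{(30, 17, 37), (30, 25, 37), (31, 17, 37), (31, 25, 37)}

Joining S and R on G, C yields {(n, 37, 17, 30, t), (n, 37, 17, 31, t), (n, 37, 17, 38, p), (n, 37, 25, 30, t), (n, 37, 25, 31, t), (n, 37, 25, 38, p)}.
Joining (S ⨝ R) and T on C yields {(n, 37, 17, 30, t, 13), (n, 37, 17, 30, t, 17), (n, 37, 17, 30, t, 2), (n, 37, 17, 30, t, 32), (n, 37, 17, 30, t, 34), (n, 37, 17, 30, t, 35), (n, 37, 17, 31, t, 13), (n, 37, 17, 31, t, 17), (n, 37, 17, 31, t, 2), (n, 37, 17, 31, t, 32), (n, 37, 17, 31, t, 34), (n, 37, 17, 31, t, 35), (n, 37, 17, 38, p, 13), (n, 37, 17, 38, p, 17), (n, 37, 17, 38, p, 2), (n, 37, 17, 38, p, 32), (n, 37, 17, 38, p, 34), (n, 37, 17, 38, p, 35), (n, 37, 25, 30, t, 13), (n, 37, 25, 30, t, 17), (n, 37, 25, 30, t, 2), (n, 37, 25, 30, t, 32), (n, 37, 25, 30, t, 34), (n, 37, 25, 30, t, 35), (n, 37, 25, 31, t, 13), (n, 37, 25, 31, t, 17), (n, 37, 25, 31, t, 2), (n, 37, 25, 31, t, 32), (n, 37, 25, 31, t, 34), (n, 37, 25, 31, t, 35), (n, 37, 25, 38, p, 13), (n, 37, 25, 38, p, 17), (n, 37, 25, 38, p, 2), (n, 37, 25, 38, p, 32), (n, 37, 25, 38, p, 34), (n, 37, 25, 38, p, 35)}.
σ[F = t]: keep tuples satisfying F = t → {(n, 37, 17, 30, t, 13), (n, 37, 17, 30, t, 17), (n, 37, 17, 30, t, 2), (n, 37, 17, 30, t, 32), (n, 37, 17, 30, t, 34), (n, 37, 17, 30, t, 35), (n, 37, 17, 31, t, 13), (n, 37, 17, 31, t, 17), (n, 37, 17, 31, t, 2), (n, 37, 17, 31, t, 32), (n, 37, 17, 31, t, 34), (n, 37, 17, 31, t, 35), (n, 37, 25, 30, t, 13), (n, 37, 25, 30, t, 17), (n, 37, 25, 30, t, 2), (n, 37, 25, 30, t, 32), (n, 37, 25, 30, t, 34), (n, 37, 25, 30, t, 35), (n, 37, 25, 31, t, 13), (n, 37, 25, 31, t, 17), (n, 37, 25, 31, t, 2), (n, 37, 25, 31, t, 32), (n, 37, 25, 31, t, 34), (n, 37, 25, 31, t, 35)}
π[B, E, C]: project onto (B, E, C) (20 duplicate(s) eliminated) → {(30, 17, 37), (30, 25, 37), (31, 17, 37), (31, 25, 37)}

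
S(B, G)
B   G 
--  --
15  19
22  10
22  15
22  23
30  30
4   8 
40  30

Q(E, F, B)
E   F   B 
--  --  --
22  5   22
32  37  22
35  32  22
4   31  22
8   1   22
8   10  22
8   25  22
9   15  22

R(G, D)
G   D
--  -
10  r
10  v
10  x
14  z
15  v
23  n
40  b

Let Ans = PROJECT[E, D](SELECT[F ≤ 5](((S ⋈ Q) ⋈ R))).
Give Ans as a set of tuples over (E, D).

{(22, n), (22, r), (22, v), (22, x), (8, n), (8, r), (8, v), (8, x)}

Natural join on B: {(22, 10, 22, 5), (22, 10, 32, 37), (22, 10, 35, 32), (22, 10, 4, 31), (22, 10, 8, 1), (22, 10, 8, 10), (22, 10, 8, 25), (22, 10, 9, 15), (22, 15, 22, 5), (22, 15, 32, 37), (22, 15, 35, 32), (22, 15, 4, 31), (22, 15, 8, 1), (22, 15, 8, 10), (22, 15, 8, 25), (22, 15, 9, 15), (22, 23, 22, 5), (22, 23, 32, 37), (22, 23, 35, 32), (22, 23, 4, 31), (22, 23, 8, 1), (22, 23, 8, 10), (22, 23, 8, 25), (22, 23, 9, 15)}
Natural join on G: {(22, 10, 22, 5, r), (22, 10, 22, 5, v), (22, 10, 22, 5, x), (22, 10, 32, 37, r), (22, 10, 32, 37, v), (22, 10, 32, 37, x), (22, 10, 35, 32, r), (22, 10, 35, 32, v), (22, 10, 35, 32, x), (22, 10, 4, 31, r), (22, 10, 4, 31, v), (22, 10, 4, 31, x), (22, 10, 8, 1, r), (22, 10, 8, 1, v), (22, 10, 8, 1, x), (22, 10, 8, 10, r), (22, 10, 8, 10, v), (22, 10, 8, 10, x), (22, 10, 8, 25, r), (22, 10, 8, 25, v), (22, 10, 8, 25, x), (22, 10, 9, 15, r), (22, 10, 9, 15, v), (22, 10, 9, 15, x), (22, 15, 22, 5, v), (22, 15, 32, 37, v), (22, 15, 35, 32, v), (22, 15, 4, 31, v), (22, 15, 8, 1, v), (22, 15, 8, 10, v), (22, 15, 8, 25, v), (22, 15, 9, 15, v), (22, 23, 22, 5, n), (22, 23, 32, 37, n), (22, 23, 35, 32, n), (22, 23, 4, 31, n), (22, 23, 8, 1, n), (22, 23, 8, 10, n), (22, 23, 8, 25, n), (22, 23, 9, 15, n)}
Apply σ_{F ≤ 5}; surviving tuples: {(22, 10, 22, 5, r), (22, 10, 22, 5, v), (22, 10, 22, 5, x), (22, 10, 8, 1, r), (22, 10, 8, 1, v), (22, 10, 8, 1, x), (22, 15, 22, 5, v), (22, 15, 8, 1, v), (22, 23, 22, 5, n), (22, 23, 8, 1, n)}
Keep only column(s) E, D (2 duplicate(s) eliminated): {(22, n), (22, r), (22, v), (22, x), (8, n), (8, r), (8, v), (8, x)}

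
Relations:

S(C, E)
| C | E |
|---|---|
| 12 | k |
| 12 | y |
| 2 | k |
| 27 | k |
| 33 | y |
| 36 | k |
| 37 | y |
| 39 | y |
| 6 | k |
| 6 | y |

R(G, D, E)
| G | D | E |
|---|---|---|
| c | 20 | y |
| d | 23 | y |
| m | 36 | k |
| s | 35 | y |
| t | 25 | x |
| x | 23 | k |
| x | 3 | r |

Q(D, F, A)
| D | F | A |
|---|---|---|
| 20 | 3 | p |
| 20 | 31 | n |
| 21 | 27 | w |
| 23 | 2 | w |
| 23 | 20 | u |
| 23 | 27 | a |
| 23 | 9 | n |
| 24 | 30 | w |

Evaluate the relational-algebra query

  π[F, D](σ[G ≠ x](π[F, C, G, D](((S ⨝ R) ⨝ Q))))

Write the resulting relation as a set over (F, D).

{(2, 23), (20, 23), (27, 23), (3, 20), (31, 20), (9, 23)}

S ⋈ R (natural join on E): {(12, k, m, 36), (12, k, x, 23), (12, y, c, 20), (12, y, d, 23), (12, y, s, 35), (2, k, m, 36), (2, k, x, 23), (27, k, m, 36), (27, k, x, 23), (33, y, c, 20), (33, y, d, 23), (33, y, s, 35), (36, k, m, 36), (36, k, x, 23), (37, y, c, 20), (37, y, d, 23), (37, y, s, 35), (39, y, c, 20), (39, y, d, 23), (39, y, s, 35), (6, k, m, 36), (6, k, x, 23), (6, y, c, 20), (6, y, d, 23), (6, y, s, 35)}
(S ⨝ R) ⋈ Q (natural join on D): {(12, k, x, 23, 2, w), (12, k, x, 23, 20, u), (12, k, x, 23, 27, a), (12, k, x, 23, 9, n), (12, y, c, 20, 3, p), (12, y, c, 20, 31, n), (12, y, d, 23, 2, w), (12, y, d, 23, 20, u), (12, y, d, 23, 27, a), (12, y, d, 23, 9, n), (2, k, x, 23, 2, w), (2, k, x, 23, 20, u), (2, k, x, 23, 27, a), (2, k, x, 23, 9, n), (27, k, x, 23, 2, w), (27, k, x, 23, 20, u), (27, k, x, 23, 27, a), (27, k, x, 23, 9, n), (33, y, c, 20, 3, p), (33, y, c, 20, 31, n), (33, y, d, 23, 2, w), (33, y, d, 23, 20, u), (33, y, d, 23, 27, a), (33, y, d, 23, 9, n), (36, k, x, 23, 2, w), (36, k, x, 23, 20, u), (36, k, x, 23, 27, a), (36, k, x, 23, 9, n), (37, y, c, 20, 3, p), (37, y, c, 20, 31, n), (37, y, d, 23, 2, w), (37, y, d, 23, 20, u), (37, y, d, 23, 27, a), (37, y, d, 23, 9, n), (39, y, c, 20, 3, p), (39, y, c, 20, 31, n), (39, y, d, 23, 2, w), (39, y, d, 23, 20, u), (39, y, d, 23, 27, a), (39, y, d, 23, 9, n), (6, k, x, 23, 2, w), (6, k, x, 23, 20, u), (6, k, x, 23, 27, a), (6, k, x, 23, 9, n), (6, y, c, 20, 3, p), (6, y, c, 20, 31, n), (6, y, d, 23, 2, w), (6, y, d, 23, 20, u), (6, y, d, 23, 27, a), (6, y, d, 23, 9, n)}
π[F, C, G, D]: project onto (F, C, G, D) → {(2, 12, d, 23), (2, 12, x, 23), (2, 2, x, 23), (2, 27, x, 23), (2, 33, d, 23), (2, 36, x, 23), (2, 37, d, 23), (2, 39, d, 23), (2, 6, d, 23), (2, 6, x, 23), (20, 12, d, 23), (20, 12, x, 23), (20, 2, x, 23), (20, 27, x, 23), (20, 33, d, 23), (20, 36, x, 23), (20, 37, d, 23), (20, 39, d, 23), (20, 6, d, 23), (20, 6, x, 23), (27, 12, d, 23), (27, 12, x, 23), (27, 2, x, 23), (27, 27, x, 23), (27, 33, d, 23), (27, 36, x, 23), (27, 37, d, 23), (27, 39, d, 23), (27, 6, d, 23), (27, 6, x, 23), (3, 12, c, 20), (3, 33, c, 20), (3, 37, c, 20), (3, 39, c, 20), (3, 6, c, 20), (31, 12, c, 20), (31, 33, c, 20), (31, 37, c, 20), (31, 39, c, 20), (31, 6, c, 20), (9, 12, d, 23), (9, 12, x, 23), (9, 2, x, 23), (9, 27, x, 23), (9, 33, d, 23), (9, 36, x, 23), (9, 37, d, 23), (9, 39, d, 23), (9, 6, d, 23), (9, 6, x, 23)}
Filtering on G ≠ x leaves {(2, 12, d, 23), (2, 33, d, 23), (2, 37, d, 23), (2, 39, d, 23), (2, 6, d, 23), (20, 12, d, 23), (20, 33, d, 23), (20, 37, d, 23), (20, 39, d, 23), (20, 6, d, 23), (27, 12, d, 23), (27, 33, d, 23), (27, 37, d, 23), (27, 39, d, 23), (27, 6, d, 23), (3, 12, c, 20), (3, 33, c, 20), (3, 37, c, 20), (3, 39, c, 20), (3, 6, c, 20), (31, 12, c, 20), (31, 33, c, 20), (31, 37, c, 20), (31, 39, c, 20), (31, 6, c, 20), (9, 12, d, 23), (9, 33, d, 23), (9, 37, d, 23), (9, 39, d, 23), (9, 6, d, 23)}.
π[F, D]: project onto (F, D) (24 duplicate(s) eliminated) → {(2, 23), (20, 23), (27, 23), (3, 20), (31, 20), (9, 23)}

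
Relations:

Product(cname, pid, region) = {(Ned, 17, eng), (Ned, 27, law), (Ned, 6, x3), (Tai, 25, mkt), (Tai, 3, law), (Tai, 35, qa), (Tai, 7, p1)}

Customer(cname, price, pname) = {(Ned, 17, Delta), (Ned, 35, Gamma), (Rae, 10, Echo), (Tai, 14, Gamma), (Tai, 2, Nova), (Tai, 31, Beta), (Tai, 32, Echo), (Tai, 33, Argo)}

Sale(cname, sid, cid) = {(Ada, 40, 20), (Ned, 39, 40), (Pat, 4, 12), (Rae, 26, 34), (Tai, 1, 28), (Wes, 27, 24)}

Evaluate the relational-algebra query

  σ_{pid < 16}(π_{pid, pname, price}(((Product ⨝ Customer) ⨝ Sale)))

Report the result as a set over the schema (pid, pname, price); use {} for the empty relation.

{(3, Argo, 33), (3, Beta, 31), (3, Echo, 32), (3, Gamma, 14), (3, Nova, 2), (6, Delta, 17), (6, Gamma, 35), (7, Argo, 33), (7, Beta, 31), (7, Echo, 32), (7, Gamma, 14), (7, Nova, 2)}

Natural join on cname: {(Ned, 17, eng, 17, Delta), (Ned, 17, eng, 35, Gamma), (Ned, 27, law, 17, Delta), (Ned, 27, law, 35, Gamma), (Ned, 6, x3, 17, Delta), (Ned, 6, x3, 35, Gamma), (Tai, 25, mkt, 14, Gamma), (Tai, 25, mkt, 2, Nova), (Tai, 25, mkt, 31, Beta), (Tai, 25, mkt, 32, Echo), (Tai, 25, mkt, 33, Argo), (Tai, 3, law, 14, Gamma), (Tai, 3, law, 2, Nova), (Tai, 3, law, 31, Beta), (Tai, 3, law, 32, Echo), (Tai, 3, law, 33, Argo), (Tai, 35, qa, 14, Gamma), (Tai, 35, qa, 2, Nova), (Tai, 35, qa, 31, Beta), (Tai, 35, qa, 32, Echo), (Tai, 35, qa, 33, Argo), (Tai, 7, p1, 14, Gamma), (Tai, 7, p1, 2, Nova), (Tai, 7, p1, 31, Beta), (Tai, 7, p1, 32, Echo), (Tai, 7, p1, 33, Argo)}
Natural join on cname: {(Ned, 17, eng, 17, Delta, 39, 40), (Ned, 17, eng, 35, Gamma, 39, 40), (Ned, 27, law, 17, Delta, 39, 40), (Ned, 27, law, 35, Gamma, 39, 40), (Ned, 6, x3, 17, Delta, 39, 40), (Ned, 6, x3, 35, Gamma, 39, 40), (Tai, 25, mkt, 14, Gamma, 1, 28), (Tai, 25, mkt, 2, Nova, 1, 28), (Tai, 25, mkt, 31, Beta, 1, 28), (Tai, 25, mkt, 32, Echo, 1, 28), (Tai, 25, mkt, 33, Argo, 1, 28), (Tai, 3, law, 14, Gamma, 1, 28), (Tai, 3, law, 2, Nova, 1, 28), (Tai, 3, law, 31, Beta, 1, 28), (Tai, 3, law, 32, Echo, 1, 28), (Tai, 3, law, 33, Argo, 1, 28), (Tai, 35, qa, 14, Gamma, 1, 28), (Tai, 35, qa, 2, Nova, 1, 28), (Tai, 35, qa, 31, Beta, 1, 28), (Tai, 35, qa, 32, Echo, 1, 28), (Tai, 35, qa, 33, Argo, 1, 28), (Tai, 7, p1, 14, Gamma, 1, 28), (Tai, 7, p1, 2, Nova, 1, 28), (Tai, 7, p1, 31, Beta, 1, 28), (Tai, 7, p1, 32, Echo, 1, 28), (Tai, 7, p1, 33, Argo, 1, 28)}
Keep only column(s) pid, pname, price: {(17, Delta, 17), (17, Gamma, 35), (25, Argo, 33), (25, Beta, 31), (25, Echo, 32), (25, Gamma, 14), (25, Nova, 2), (27, Delta, 17), (27, Gamma, 35), (3, Argo, 33), (3, Beta, 31), (3, Echo, 32), (3, Gamma, 14), (3, Nova, 2), (35, Argo, 33), (35, Beta, 31), (35, Echo, 32), (35, Gamma, 14), (35, Nova, 2), (6, Delta, 17), (6, Gamma, 35), (7, Argo, 33), (7, Beta, 31), (7, Echo, 32), (7, Gamma, 14), (7, Nova, 2)}
Apply σ_{pid < 16}; surviving tuples: {(3, Argo, 33), (3, Beta, 31), (3, Echo, 32), (3, Gamma, 14), (3, Nova, 2), (6, Delta, 17), (6, Gamma, 35), (7, Argo, 33), (7, Beta, 31), (7, Echo, 32), (7, Gamma, 14), (7, Nova, 2)}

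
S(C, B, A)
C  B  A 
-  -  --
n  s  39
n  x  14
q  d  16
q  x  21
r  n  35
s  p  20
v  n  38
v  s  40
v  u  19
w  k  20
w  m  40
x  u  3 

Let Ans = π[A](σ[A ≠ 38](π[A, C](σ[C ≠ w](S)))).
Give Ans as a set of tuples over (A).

Selection C ≠ w: {(n, s, 39), (n, x, 14), (q, d, 16), (q, x, 21), (r, n, 35), (s, p, 20), (v, n, 38), (v, s, 40), (v, u, 19), (x, u, 3)}
π[A, C]: project onto (A, C) → {(14, n), (16, q), (19, v), (20, s), (21, q), (3, x), (35, r), (38, v), (39, n), (40, v)}
Selection A ≠ 38: {(14, n), (16, q), (19, v), (20, s), (21, q), (3, x), (35, r), (39, n), (40, v)}
π[A]: project onto (A) → {14, 16, 19, 20, 21, 3, 35, 39, 40}

{14, 16, 19, 20, 21, 3, 35, 39, 40}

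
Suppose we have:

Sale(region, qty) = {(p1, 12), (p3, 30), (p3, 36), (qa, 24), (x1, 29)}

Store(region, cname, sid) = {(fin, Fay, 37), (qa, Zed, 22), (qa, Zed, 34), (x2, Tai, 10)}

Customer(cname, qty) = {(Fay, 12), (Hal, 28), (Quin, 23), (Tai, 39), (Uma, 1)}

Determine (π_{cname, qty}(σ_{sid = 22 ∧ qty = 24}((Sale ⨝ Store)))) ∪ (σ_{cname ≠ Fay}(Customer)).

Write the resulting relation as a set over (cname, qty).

{(Hal, 28), (Quin, 23), (Tai, 39), (Uma, 1), (Zed, 24)}

Sale ⋈ Store (natural join on region): {(qa, 24, Zed, 22), (qa, 24, Zed, 34)}
Filtering on sid = 22 ∧ qty = 24 leaves {(qa, 24, Zed, 22)}.
Keep only column(s) cname, qty: {(Zed, 24)}
Filtering on cname ≠ Fay leaves {(Hal, 28), (Quin, 23), (Tai, 39), (Uma, 1)}.
Taking the union: {(Hal, 28), (Quin, 23), (Tai, 39), (Uma, 1), (Zed, 24)}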